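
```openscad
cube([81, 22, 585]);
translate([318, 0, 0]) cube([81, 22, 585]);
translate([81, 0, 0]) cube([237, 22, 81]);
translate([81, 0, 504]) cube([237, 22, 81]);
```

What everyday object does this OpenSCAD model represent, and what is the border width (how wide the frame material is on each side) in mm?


A picture frame. The border width is 81 mm.

Four thin pieces enclosing a rectangular opening — a picture frame. The two full-height stiles are 585 mm tall; the top rail sits at z = 504 and is 81 mm tall, so the border above the opening is 585 − 504 = 81 mm, matching the stile x-width.


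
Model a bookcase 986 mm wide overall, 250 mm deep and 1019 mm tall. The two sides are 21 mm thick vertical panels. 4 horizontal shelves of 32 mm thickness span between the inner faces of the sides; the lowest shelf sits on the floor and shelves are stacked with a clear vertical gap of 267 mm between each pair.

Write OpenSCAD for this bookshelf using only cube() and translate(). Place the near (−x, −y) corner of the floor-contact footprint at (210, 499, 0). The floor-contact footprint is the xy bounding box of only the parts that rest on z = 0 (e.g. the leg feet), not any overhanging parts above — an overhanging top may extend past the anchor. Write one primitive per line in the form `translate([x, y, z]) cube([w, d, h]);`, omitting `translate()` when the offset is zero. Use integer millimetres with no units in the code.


translate([210, 499, 0]) cube([21, 250, 1019]);
translate([1175, 499, 0]) cube([21, 250, 1019]);
translate([231, 499, 0]) cube([944, 250, 32]);
translate([231, 499, 299]) cube([944, 250, 32]);
translate([231, 499, 598]) cube([944, 250, 32]);
translate([231, 499, 897]) cube([944, 250, 32]);


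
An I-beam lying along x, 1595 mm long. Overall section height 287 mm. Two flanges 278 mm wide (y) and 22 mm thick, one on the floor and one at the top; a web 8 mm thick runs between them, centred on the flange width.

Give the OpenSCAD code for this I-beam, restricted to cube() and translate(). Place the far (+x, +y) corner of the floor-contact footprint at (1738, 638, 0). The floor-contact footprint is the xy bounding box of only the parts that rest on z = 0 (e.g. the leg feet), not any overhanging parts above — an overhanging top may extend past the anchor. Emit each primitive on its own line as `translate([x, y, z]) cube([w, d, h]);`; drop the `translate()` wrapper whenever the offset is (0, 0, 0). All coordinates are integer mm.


translate([143, 360, 0]) cube([1595, 278, 22]);
translate([143, 495, 22]) cube([1595, 8, 243]);
translate([143, 360, 265]) cube([1595, 278, 22]);


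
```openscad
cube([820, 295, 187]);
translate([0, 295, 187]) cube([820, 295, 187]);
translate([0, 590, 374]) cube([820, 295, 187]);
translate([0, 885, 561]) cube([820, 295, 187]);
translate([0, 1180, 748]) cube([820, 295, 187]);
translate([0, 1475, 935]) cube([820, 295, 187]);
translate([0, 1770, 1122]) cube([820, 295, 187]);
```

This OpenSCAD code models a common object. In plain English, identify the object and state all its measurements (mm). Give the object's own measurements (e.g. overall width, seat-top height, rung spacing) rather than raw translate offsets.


A straight staircase of 7 solid steps. Each step is 820 mm wide (x), 295 mm deep (y, the going) and 187 mm tall (the rise). The first step rests on the floor; each subsequent step sits one going further in +y and one rise higher in +z, directly behind and above the previous step with no overlap.


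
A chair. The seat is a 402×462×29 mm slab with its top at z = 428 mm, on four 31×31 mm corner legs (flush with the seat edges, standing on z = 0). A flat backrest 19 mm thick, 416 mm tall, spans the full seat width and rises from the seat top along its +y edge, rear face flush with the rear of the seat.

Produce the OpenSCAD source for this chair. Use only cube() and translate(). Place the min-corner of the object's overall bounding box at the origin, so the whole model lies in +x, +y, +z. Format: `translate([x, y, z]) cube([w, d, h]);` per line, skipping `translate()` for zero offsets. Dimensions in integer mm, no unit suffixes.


// leg_h = 428 - 29 = 399
translate([0, 0, 399]) cube([402, 462, 29]);
cube([31, 31, 399]);
translate([371, 0, 0]) cube([31, 31, 399]);
translate([0, 431, 0]) cube([31, 31, 399]);
translate([371, 431, 0]) cube([31, 31, 399]);
translate([0, 443, 428]) cube([402, 19, 416]);


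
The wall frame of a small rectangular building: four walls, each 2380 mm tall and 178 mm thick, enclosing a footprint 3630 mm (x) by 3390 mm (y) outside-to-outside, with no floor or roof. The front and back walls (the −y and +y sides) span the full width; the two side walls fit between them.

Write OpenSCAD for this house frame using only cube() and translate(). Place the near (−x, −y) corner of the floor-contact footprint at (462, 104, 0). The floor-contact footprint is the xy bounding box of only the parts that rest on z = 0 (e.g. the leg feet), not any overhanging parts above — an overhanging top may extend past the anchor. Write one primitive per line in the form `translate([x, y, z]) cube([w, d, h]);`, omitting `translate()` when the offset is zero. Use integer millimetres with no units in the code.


translate([462, 104, 0]) cube([3630, 178, 2380]);
translate([462, 3316, 0]) cube([3630, 178, 2380]);
translate([462, 282, 0]) cube([178, 3034, 2380]);
translate([3914, 282, 0]) cube([178, 3034, 2380]);


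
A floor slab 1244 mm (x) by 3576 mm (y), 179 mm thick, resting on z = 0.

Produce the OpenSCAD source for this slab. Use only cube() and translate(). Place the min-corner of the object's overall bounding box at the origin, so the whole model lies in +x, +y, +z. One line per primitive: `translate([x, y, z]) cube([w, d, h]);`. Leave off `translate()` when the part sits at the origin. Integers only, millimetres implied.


cube([1244, 3576, 179]);


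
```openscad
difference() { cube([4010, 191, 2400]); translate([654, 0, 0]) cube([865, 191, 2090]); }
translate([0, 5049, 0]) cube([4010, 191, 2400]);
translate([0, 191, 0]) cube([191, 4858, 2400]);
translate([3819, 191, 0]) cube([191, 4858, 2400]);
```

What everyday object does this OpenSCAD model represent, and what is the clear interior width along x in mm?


A single room. The interior width is 3628 mm.

Four walls enclosing a rectangle with a door in the front wall — a room. Outside width 4010 minus two 191 mm walls gives 3628 mm.


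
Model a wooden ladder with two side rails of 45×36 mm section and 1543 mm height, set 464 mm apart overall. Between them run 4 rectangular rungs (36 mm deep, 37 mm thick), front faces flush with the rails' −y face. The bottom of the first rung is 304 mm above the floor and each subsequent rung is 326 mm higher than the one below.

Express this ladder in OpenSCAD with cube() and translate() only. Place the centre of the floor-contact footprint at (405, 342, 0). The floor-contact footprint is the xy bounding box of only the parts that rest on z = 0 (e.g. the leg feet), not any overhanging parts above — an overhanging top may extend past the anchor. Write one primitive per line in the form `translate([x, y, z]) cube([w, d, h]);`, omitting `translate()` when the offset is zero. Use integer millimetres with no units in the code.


translate([173, 324, 0]) cube([45, 36, 1543]);
translate([592, 324, 0]) cube([45, 36, 1543]);
translate([218, 324, 304]) cube([374, 36, 37]);
translate([218, 324, 630]) cube([374, 36, 37]);
translate([218, 324, 956]) cube([374, 36, 37]);
translate([218, 324, 1282]) cube([374, 36, 37]);


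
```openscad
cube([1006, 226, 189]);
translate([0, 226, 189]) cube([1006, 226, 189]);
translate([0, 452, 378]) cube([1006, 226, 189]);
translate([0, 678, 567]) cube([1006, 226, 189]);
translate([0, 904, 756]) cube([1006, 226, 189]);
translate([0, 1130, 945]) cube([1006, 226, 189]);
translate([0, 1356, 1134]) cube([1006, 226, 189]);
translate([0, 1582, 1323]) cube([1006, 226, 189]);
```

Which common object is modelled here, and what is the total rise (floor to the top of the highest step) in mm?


A staircase. The total rise is 1512 mm.

8 identical blocks, each offset up and back from the previous — a staircase. Each step is 189 mm tall and there are 8 of them, so the total rise is 8 × 189 = 1512 mm.


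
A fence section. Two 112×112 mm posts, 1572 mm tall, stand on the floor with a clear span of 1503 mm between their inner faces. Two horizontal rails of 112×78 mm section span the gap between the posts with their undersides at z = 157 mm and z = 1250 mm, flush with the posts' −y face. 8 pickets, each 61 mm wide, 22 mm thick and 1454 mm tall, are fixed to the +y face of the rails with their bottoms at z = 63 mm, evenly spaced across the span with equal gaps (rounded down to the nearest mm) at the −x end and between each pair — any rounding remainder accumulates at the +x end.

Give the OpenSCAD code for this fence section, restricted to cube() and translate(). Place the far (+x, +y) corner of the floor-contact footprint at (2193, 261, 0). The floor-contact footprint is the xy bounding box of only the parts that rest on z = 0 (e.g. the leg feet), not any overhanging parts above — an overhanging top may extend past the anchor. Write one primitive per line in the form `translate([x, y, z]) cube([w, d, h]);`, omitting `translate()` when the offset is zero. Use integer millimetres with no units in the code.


translate([466, 149, 0]) cube([112, 112, 1572]);
translate([2081, 149, 0]) cube([112, 112, 1572]);
translate([578, 149, 157]) cube([1503, 112, 78]);
translate([578, 149, 1250]) cube([1503, 112, 78]);
translate([690, 261, 63]) cube([61, 22, 1454]);
translate([863, 261, 63]) cube([61, 22, 1454]);
translate([1036, 261, 63]) cube([61, 22, 1454]);
translate([1209, 261, 63]) cube([61, 22, 1454]);
translate([1382, 261, 63]) cube([61, 22, 1454]);
translate([1555, 261, 63]) cube([61, 22, 1454]);
translate([1728, 261, 63]) cube([61, 22, 1454]);
translate([1901, 261, 63]) cube([61, 22, 1454]);


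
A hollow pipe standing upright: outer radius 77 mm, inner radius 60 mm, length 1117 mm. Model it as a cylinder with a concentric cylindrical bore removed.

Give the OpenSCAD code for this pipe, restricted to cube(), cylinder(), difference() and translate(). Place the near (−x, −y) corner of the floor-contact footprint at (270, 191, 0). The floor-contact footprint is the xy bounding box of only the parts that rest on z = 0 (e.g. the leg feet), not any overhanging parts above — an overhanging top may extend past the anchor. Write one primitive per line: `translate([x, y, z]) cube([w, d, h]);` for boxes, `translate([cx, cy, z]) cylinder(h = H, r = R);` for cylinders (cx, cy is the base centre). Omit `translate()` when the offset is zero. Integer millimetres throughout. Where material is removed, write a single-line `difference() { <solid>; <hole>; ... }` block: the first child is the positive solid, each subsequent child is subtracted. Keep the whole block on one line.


difference() { translate([347, 268, 0]) cylinder(h = 1117, r = 77); translate([347, 268, 0]) cylinder(h = 1117, r = 60); }


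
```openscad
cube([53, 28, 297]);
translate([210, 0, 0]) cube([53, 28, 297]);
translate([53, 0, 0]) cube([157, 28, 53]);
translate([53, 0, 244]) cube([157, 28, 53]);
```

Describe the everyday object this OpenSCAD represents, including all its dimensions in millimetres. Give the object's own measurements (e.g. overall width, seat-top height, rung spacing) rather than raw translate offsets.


A rectangular picture frame lying in the x–z plane (depth along y). The opening is 157 mm wide (x) by 191 mm tall (z), surrounded by a border 53 mm wide on all four sides. The frame is 28 mm deep and is made of two full-height vertical stiles with two horizontal rails fitted between them.


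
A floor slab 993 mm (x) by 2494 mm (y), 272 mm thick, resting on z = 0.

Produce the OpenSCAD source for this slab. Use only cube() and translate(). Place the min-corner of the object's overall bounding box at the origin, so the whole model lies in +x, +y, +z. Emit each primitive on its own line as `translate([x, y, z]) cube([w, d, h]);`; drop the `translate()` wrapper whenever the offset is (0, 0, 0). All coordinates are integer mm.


cube([993, 2494, 272]);


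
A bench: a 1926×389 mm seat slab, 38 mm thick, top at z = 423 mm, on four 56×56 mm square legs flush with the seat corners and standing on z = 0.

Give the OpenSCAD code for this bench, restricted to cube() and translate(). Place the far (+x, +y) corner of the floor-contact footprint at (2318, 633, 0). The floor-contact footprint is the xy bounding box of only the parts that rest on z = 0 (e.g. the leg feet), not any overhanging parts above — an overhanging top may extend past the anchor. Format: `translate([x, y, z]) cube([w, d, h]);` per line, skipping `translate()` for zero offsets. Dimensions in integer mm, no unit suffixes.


// leg_h = 423 − 38 = 385
translate([392, 244, 385]) cube([1926, 389, 38]);
translate([392, 244, 0]) cube([56, 56, 385]);
translate([392, 577, 0]) cube([56, 56, 385]);
translate([2262, 244, 0]) cube([56, 56, 385]);
translate([2262, 577, 0]) cube([56, 56, 385]);


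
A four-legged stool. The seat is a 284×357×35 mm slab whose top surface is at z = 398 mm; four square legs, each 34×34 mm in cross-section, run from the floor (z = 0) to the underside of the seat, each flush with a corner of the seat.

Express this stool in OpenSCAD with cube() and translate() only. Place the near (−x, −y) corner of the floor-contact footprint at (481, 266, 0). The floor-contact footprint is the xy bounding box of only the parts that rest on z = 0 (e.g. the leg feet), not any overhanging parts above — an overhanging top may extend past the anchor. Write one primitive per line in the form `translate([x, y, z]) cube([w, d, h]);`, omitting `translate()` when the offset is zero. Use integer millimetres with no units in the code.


translate([481, 266, 363]) cube([284, 357, 35]);
translate([481, 266, 0]) cube([34, 34, 363]);
translate([731, 266, 0]) cube([34, 34, 363]);
translate([481, 589, 0]) cube([34, 34, 363]);
translate([731, 589, 0]) cube([34, 34, 363]);


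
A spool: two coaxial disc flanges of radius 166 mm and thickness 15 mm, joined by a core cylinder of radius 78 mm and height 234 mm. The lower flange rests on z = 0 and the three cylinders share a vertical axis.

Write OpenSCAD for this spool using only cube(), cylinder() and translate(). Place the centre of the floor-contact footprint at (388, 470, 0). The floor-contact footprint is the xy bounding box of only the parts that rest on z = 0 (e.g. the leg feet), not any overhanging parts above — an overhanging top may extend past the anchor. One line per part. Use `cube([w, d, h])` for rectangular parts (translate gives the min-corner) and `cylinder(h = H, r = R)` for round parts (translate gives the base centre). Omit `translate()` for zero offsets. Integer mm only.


translate([388, 470, 0]) cylinder(h = 15, r = 166);
translate([388, 470, 15]) cylinder(h = 234, r = 78);
translate([388, 470, 249]) cylinder(h = 15, r = 166);


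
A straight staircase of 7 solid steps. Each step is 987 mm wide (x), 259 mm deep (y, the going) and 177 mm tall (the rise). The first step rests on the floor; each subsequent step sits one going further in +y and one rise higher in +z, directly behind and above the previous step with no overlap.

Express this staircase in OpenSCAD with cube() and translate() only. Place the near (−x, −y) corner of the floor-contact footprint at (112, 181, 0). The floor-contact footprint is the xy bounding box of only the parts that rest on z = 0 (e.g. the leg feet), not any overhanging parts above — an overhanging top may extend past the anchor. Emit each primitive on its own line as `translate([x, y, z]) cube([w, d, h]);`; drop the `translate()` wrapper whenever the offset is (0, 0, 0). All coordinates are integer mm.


translate([112, 181, 0]) cube([987, 259, 177]);
translate([112, 440, 177]) cube([987, 259, 177]);
translate([112, 699, 354]) cube([987, 259, 177]);
translate([112, 958, 531]) cube([987, 259, 177]);
translate([112, 1217, 708]) cube([987, 259, 177]);
translate([112, 1476, 885]) cube([987, 259, 177]);
translate([112, 1735, 1062]) cube([987, 259, 177]);


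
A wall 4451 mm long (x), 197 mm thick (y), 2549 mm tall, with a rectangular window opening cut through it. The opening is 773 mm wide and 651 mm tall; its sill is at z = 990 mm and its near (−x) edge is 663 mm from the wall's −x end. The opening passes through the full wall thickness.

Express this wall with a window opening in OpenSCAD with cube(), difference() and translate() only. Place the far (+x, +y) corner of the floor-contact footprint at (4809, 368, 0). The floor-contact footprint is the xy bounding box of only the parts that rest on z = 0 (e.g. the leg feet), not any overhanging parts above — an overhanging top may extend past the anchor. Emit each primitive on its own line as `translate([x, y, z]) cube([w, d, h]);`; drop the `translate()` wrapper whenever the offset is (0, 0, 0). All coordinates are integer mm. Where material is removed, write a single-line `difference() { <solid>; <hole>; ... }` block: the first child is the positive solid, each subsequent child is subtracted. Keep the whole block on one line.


difference() { translate([358, 171, 0]) cube([4451, 197, 2549]); translate([1021, 171, 990]) cube([773, 197, 651]); }


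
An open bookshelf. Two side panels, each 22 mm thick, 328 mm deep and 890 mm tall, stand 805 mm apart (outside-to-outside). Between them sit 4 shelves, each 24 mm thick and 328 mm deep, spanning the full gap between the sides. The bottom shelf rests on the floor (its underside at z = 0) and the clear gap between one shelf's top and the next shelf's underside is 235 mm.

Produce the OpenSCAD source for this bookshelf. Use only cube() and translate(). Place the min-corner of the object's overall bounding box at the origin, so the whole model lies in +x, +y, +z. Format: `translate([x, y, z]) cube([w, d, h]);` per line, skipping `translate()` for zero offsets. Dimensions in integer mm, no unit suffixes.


cube([22, 328, 890]);
translate([783, 0, 0]) cube([22, 328, 890]);
translate([22, 0, 0]) cube([761, 328, 24]);
translate([22, 0, 259]) cube([761, 328, 24]);
translate([22, 0, 518]) cube([761, 328, 24]);
translate([22, 0, 777]) cube([761, 328, 24]);


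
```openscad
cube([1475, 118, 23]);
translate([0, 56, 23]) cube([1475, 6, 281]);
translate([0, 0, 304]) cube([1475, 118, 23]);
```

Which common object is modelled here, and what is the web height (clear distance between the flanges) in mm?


An I-beam. The web height is 281 mm.

Two wide flanges with a thin centred web — an I-beam. Overall 327 mm minus two 23 mm flanges gives a web of 327 − 2·23 = 281 mm.


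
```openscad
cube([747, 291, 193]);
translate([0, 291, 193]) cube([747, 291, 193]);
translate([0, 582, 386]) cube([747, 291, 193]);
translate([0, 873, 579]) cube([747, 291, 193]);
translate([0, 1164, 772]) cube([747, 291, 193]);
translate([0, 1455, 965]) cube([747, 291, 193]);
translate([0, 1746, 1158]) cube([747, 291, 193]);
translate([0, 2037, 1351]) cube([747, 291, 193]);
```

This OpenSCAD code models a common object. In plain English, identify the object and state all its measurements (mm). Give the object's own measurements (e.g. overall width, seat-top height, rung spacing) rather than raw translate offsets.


A straight staircase of 8 solid steps. Each step is 747 mm wide (x), 291 mm deep (y, the going) and 193 mm tall (the rise). The first step rests on the floor; each subsequent step sits one going further in +y and one rise higher in +z, directly behind and above the previous step with no overlap.


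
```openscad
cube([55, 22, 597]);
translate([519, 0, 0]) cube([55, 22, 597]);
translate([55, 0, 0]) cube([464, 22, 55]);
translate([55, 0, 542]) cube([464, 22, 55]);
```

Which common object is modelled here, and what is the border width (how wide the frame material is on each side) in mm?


A picture frame. The border width is 55 mm.

Four thin pieces enclosing a rectangular opening — a picture frame. The two full-height stiles are 597 mm tall; the top rail sits at z = 542 and is 55 mm tall, so the border above the opening is 597 − 542 = 55 mm, matching the stile x-width.


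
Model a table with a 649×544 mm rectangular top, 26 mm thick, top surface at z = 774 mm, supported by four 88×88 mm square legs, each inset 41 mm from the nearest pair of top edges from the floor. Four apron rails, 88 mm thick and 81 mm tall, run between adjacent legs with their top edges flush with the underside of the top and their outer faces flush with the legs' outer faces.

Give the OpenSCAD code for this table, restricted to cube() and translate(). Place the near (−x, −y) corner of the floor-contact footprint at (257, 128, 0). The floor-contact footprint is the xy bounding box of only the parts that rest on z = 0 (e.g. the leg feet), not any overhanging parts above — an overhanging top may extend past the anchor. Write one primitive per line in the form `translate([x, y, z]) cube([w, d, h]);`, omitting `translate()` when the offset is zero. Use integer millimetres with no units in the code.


// leg_h = 774 - 26 = 748
// apron z = 748 - 81 = 667
translate([216, 87, 748]) cube([649, 544, 26]);
translate([257, 128, 0]) cube([88, 88, 748]);
translate([736, 128, 0]) cube([88, 88, 748]);
translate([257, 502, 0]) cube([88, 88, 748]);
translate([736, 502, 0]) cube([88, 88, 748]);
translate([345, 128, 667]) cube([391, 88, 81]);
translate([345, 502, 667]) cube([391, 88, 81]);
translate([257, 216, 667]) cube([88, 286, 81]);
translate([736, 216, 667]) cube([88, 286, 81]);


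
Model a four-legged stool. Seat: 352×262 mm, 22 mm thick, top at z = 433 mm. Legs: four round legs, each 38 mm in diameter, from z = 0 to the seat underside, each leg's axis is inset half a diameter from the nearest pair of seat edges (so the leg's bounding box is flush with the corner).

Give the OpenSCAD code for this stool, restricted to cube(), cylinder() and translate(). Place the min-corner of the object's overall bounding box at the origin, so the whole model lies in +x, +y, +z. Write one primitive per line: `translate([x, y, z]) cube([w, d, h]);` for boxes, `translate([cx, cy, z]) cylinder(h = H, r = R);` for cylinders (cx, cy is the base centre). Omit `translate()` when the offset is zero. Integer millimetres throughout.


// leg_h = 433 - 22 = 411
translate([0, 0, 411]) cube([352, 262, 22]);
translate([19, 19, 0]) cylinder(h = 411, r = 19);
translate([333, 19, 0]) cylinder(h = 411, r = 19);
translate([19, 243, 0]) cylinder(h = 411, r = 19);
translate([333, 243, 0]) cylinder(h = 411, r = 19);


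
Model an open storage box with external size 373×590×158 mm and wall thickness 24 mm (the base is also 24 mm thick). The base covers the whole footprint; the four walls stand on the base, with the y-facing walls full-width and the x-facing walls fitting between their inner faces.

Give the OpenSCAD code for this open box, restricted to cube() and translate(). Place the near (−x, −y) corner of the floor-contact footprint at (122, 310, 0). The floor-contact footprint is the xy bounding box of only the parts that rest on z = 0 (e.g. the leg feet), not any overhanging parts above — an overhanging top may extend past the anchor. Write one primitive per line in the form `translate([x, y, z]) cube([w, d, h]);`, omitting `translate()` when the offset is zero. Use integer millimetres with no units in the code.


translate([122, 310, 0]) cube([373, 590, 24]);
translate([122, 310, 24]) cube([373, 24, 134]);
translate([122, 876, 24]) cube([373, 24, 134]);
translate([122, 334, 24]) cube([24, 542, 134]);
translate([471, 334, 24]) cube([24, 542, 134]);


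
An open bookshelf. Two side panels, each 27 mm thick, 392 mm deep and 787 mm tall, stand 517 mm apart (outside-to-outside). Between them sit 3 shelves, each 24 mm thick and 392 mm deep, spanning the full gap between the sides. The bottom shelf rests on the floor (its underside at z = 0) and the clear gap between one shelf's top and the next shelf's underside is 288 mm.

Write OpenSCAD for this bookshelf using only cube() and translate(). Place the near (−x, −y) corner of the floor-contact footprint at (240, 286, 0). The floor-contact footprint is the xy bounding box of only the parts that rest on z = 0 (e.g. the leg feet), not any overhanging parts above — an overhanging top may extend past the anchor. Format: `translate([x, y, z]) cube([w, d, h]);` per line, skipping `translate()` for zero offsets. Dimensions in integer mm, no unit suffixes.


translate([240, 286, 0]) cube([27, 392, 787]);
translate([730, 286, 0]) cube([27, 392, 787]);
translate([267, 286, 0]) cube([463, 392, 24]);
translate([267, 286, 312]) cube([463, 392, 24]);
translate([267, 286, 624]) cube([463, 392, 24]);


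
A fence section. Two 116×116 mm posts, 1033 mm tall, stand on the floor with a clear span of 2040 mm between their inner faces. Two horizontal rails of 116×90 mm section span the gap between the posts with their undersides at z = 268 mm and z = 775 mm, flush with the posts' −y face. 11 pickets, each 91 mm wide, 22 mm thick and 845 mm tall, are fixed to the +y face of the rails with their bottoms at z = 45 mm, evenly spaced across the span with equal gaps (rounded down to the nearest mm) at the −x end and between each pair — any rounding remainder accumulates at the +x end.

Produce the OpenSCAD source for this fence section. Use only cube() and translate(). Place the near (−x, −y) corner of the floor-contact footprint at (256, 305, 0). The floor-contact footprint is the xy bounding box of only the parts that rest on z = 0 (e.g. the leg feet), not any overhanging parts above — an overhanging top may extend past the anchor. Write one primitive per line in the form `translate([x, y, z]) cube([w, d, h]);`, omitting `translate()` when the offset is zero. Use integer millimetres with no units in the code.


translate([256, 305, 0]) cube([116, 116, 1033]);
translate([2412, 305, 0]) cube([116, 116, 1033]);
translate([372, 305, 268]) cube([2040, 116, 90]);
translate([372, 305, 775]) cube([2040, 116, 90]);
translate([458, 421, 45]) cube([91, 22, 845]);
translate([635, 421, 45]) cube([91, 22, 845]);
translate([812, 421, 45]) cube([91, 22, 845]);
translate([989, 421, 45]) cube([91, 22, 845]);
translate([1166, 421, 45]) cube([91, 22, 845]);
translate([1343, 421, 45]) cube([91, 22, 845]);
translate([1520, 421, 45]) cube([91, 22, 845]);
translate([1697, 421, 45]) cube([91, 22, 845]);
translate([1874, 421, 45]) cube([91, 22, 845]);
translate([2051, 421, 45]) cube([91, 22, 845]);
translate([2228, 421, 45]) cube([91, 22, 845]);


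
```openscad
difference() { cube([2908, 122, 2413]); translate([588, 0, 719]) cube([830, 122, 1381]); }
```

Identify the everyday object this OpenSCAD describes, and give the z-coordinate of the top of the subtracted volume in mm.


A wall with a window opening. The window head height is 2100 mm.

A wall with a rectangular opening subtracted — a window. Sill at z = 719, opening 1381 mm tall, so the head is at 719 + 1381 = 2100 mm.


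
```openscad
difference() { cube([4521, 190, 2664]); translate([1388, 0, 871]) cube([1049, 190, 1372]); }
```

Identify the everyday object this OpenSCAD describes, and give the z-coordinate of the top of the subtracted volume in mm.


A wall with a window opening. The window head height is 2243 mm.

A wall with a rectangular opening subtracted — a window. Sill at z = 871, opening 1372 mm tall, so the head is at 871 + 1372 = 2243 mm.


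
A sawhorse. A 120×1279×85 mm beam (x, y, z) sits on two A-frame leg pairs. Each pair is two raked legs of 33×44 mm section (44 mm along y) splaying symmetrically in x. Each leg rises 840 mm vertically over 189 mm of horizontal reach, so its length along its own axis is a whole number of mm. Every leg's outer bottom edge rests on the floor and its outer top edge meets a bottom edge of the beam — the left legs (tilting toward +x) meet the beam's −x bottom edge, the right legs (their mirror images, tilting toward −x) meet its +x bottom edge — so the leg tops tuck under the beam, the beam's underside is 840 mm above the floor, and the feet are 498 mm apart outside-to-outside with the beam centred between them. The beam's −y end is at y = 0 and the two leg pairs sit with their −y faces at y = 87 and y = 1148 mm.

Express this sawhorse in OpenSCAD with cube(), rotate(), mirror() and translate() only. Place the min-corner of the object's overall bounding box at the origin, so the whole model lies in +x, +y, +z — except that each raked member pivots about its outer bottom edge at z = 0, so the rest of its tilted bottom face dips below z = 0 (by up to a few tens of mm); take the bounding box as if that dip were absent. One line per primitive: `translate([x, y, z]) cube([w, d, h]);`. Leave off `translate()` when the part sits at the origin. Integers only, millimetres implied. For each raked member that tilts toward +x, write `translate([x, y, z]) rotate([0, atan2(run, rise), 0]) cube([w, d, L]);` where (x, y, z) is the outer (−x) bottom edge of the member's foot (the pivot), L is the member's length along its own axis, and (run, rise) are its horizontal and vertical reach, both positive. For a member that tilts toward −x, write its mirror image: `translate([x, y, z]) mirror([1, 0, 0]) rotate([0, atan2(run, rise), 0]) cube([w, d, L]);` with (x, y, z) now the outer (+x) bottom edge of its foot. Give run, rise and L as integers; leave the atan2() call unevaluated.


translate([189, 0, 840]) cube([120, 1279, 85]);
translate([0, 87, 0]) rotate([0, atan2(189, 840), 0]) cube([33, 44, 861]);
translate([498, 87, 0]) mirror([1, 0, 0]) rotate([0, atan2(189, 840), 0]) cube([33, 44, 861]);
translate([0, 1148, 0]) rotate([0, atan2(189, 840), 0]) cube([33, 44, 861]);
translate([498, 1148, 0]) mirror([1, 0, 0]) rotate([0, atan2(189, 840), 0]) cube([33, 44, 861]);


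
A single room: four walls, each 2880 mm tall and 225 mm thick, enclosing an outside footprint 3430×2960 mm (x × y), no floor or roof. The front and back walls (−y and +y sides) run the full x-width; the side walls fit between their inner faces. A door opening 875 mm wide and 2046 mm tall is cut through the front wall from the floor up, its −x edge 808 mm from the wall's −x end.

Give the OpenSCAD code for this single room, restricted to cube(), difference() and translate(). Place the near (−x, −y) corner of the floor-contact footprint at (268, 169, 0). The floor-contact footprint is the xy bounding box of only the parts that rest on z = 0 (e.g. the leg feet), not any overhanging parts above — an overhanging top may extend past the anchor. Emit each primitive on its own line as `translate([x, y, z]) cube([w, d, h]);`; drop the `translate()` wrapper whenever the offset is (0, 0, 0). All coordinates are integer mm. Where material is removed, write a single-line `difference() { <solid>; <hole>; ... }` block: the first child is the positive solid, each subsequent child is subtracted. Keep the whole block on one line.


difference() { translate([268, 169, 0]) cube([3430, 225, 2880]); translate([1076, 169, 0]) cube([875, 225, 2046]); }
translate([268, 2904, 0]) cube([3430, 225, 2880]);
translate([268, 394, 0]) cube([225, 2510, 2880]);
translate([3473, 394, 0]) cube([225, 2510, 2880]);


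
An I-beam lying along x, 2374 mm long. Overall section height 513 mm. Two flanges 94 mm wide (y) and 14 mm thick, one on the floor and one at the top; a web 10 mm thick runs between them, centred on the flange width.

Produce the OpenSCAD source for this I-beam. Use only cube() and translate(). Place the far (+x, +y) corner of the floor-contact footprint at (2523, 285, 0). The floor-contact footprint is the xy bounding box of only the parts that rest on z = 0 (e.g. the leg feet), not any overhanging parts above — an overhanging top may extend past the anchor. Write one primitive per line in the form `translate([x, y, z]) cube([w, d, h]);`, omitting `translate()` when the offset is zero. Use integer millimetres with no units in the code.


translate([149, 191, 0]) cube([2374, 94, 14]);
translate([149, 233, 14]) cube([2374, 10, 485]);
translate([149, 191, 499]) cube([2374, 94, 14]);


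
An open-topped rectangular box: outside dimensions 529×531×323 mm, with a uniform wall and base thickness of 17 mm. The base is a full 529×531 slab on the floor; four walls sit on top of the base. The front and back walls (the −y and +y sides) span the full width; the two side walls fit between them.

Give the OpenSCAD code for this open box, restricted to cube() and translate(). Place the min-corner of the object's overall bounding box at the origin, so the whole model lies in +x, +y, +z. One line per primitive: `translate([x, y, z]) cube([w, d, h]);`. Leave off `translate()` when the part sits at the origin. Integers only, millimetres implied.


cube([529, 531, 17]);
translate([0, 0, 17]) cube([529, 17, 306]);
translate([0, 514, 17]) cube([529, 17, 306]);
translate([0, 17, 17]) cube([17, 497, 306]);
translate([512, 17, 17]) cube([17, 497, 306]);


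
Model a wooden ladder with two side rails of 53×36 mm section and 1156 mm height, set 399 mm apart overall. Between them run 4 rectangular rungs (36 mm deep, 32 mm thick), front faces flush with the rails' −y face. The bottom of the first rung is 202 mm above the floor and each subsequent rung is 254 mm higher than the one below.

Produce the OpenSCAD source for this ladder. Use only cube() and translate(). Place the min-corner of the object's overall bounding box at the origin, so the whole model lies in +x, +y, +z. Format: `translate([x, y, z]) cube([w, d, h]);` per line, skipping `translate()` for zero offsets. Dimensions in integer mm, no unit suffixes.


cube([53, 36, 1156]);
translate([346, 0, 0]) cube([53, 36, 1156]);
translate([53, 0, 202]) cube([293, 36, 32]);
translate([53, 0, 456]) cube([293, 36, 32]);
translate([53, 0, 710]) cube([293, 36, 32]);
translate([53, 0, 964]) cube([293, 36, 32]);


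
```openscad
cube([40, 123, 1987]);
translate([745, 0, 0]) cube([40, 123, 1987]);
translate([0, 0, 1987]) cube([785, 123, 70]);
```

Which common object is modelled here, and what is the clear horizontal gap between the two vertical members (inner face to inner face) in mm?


A door frame. The clear opening width is 705 mm.

Two 1987 mm tall posts with a header on top — a door frame. The left jamb is 40 mm wide at x = 0; the right jamb starts at x = 745. The clear opening is 745 − 40 = 705 mm.


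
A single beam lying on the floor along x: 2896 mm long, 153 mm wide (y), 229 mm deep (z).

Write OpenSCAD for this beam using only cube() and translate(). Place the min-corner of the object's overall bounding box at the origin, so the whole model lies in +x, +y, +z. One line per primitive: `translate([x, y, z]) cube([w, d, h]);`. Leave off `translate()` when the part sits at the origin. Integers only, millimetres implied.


cube([2896, 153, 229]);


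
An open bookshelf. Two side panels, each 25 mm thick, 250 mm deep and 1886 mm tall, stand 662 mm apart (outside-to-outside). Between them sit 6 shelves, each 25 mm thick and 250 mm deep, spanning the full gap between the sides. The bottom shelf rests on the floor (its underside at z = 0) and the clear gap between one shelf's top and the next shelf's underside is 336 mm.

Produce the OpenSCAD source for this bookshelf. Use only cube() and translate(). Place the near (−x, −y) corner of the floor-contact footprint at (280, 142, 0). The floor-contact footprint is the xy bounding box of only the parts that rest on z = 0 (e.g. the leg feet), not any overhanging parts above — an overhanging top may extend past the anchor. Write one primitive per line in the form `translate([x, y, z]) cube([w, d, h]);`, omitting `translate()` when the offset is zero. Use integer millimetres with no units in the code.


translate([280, 142, 0]) cube([25, 250, 1886]);
translate([917, 142, 0]) cube([25, 250, 1886]);
translate([305, 142, 0]) cube([612, 250, 25]);
translate([305, 142, 361]) cube([612, 250, 25]);
translate([305, 142, 722]) cube([612, 250, 25]);
translate([305, 142, 1083]) cube([612, 250, 25]);
translate([305, 142, 1444]) cube([612, 250, 25]);
translate([305, 142, 1805]) cube([612, 250, 25]);


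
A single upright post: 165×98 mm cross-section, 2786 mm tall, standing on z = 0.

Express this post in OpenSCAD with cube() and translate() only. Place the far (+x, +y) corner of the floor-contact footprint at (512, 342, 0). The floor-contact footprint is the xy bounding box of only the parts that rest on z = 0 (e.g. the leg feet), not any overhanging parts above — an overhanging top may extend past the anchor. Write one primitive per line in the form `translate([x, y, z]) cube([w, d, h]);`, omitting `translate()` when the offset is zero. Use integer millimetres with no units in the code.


translate([347, 244, 0]) cube([165, 98, 2786]);


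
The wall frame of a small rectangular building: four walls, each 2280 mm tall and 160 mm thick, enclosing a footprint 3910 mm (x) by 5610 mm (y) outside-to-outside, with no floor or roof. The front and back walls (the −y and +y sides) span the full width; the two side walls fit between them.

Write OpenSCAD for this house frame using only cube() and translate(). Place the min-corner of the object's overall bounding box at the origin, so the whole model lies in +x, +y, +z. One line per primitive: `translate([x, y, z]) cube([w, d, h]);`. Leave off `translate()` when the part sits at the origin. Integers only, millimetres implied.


cube([3910, 160, 2280]);
translate([0, 5450, 0]) cube([3910, 160, 2280]);
translate([0, 160, 0]) cube([160, 5290, 2280]);
translate([3750, 160, 0]) cube([160, 5290, 2280]);


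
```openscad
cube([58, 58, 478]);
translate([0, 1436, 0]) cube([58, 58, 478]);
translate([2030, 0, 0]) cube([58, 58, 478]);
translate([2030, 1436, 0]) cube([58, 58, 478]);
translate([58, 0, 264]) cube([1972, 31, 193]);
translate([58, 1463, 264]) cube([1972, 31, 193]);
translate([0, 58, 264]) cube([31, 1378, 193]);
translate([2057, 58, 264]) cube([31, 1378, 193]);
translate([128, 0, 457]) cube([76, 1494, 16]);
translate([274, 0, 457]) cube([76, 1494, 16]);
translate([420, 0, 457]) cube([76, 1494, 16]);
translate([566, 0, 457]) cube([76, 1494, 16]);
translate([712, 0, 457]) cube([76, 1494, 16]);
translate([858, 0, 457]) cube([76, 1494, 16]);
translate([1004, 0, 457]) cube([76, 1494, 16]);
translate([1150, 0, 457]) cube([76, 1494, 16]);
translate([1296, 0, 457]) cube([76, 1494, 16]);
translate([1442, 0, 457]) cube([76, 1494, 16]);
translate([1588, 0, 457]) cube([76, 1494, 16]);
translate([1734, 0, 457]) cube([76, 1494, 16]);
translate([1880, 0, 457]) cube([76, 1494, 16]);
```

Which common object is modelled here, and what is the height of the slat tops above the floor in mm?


A bed frame. The slat-top height is 473 mm.

Four posts, four rails, and a row of slats — a bed frame. Slats sit on the rails at z = 264 + 193 = 457; with slat thickness 16, the top is 473 mm.


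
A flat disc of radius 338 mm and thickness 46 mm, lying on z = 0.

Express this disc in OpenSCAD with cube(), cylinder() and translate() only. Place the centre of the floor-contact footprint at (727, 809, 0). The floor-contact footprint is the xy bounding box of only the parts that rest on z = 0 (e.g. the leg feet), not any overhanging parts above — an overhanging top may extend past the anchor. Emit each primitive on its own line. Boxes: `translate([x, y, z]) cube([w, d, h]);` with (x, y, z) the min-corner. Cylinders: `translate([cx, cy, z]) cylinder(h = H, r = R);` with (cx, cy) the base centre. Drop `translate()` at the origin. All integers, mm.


translate([727, 809, 0]) cylinder(h = 46, r = 338);


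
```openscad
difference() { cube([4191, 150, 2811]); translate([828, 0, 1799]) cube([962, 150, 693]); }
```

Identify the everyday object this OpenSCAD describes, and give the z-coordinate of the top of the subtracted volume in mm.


A wall with a window opening. The window head height is 2492 mm.

A wall with a rectangular opening subtracted — a window. Sill at z = 1799, opening 693 mm tall, so the head is at 1799 + 693 = 2492 mm.
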